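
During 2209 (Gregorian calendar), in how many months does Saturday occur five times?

A month of length L has five Saturdays iff its first Saturday is on day ≤ L−28 (so day 1–3 in a 31-day month, 1–2 in a 30-day month, day 1 in a leap February).
Checking each month of 2209: Jan starts Sun (31d); Feb starts Wed (28d); Mar starts Wed (31d); Apr starts Sat (30d) ✓; May starts Mon (31d); Jun starts Thu (30d); Jul starts Sat (31d) ✓; Aug starts Tue (31d); Sep starts Fri (30d) ✓; Oct starts Sun (31d); Nov starts Wed (30d); Dec starts Fri (31d) ✓.
Five-Saturday months: April, July, September, December → 4.

4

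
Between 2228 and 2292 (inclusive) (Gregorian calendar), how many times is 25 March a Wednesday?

Track 25 March's weekday year by year (advancing +1, or +2 across a Feb 29):
  2228: Tue  2229: Wed (+1) ✓  2230: Thu (+1)  2231: Fri (+1)  2232: Sun (+2)
  2233: Mon (+1)  2234: Tue (+1)  2235: Wed (+1) ✓  2236: Fri (+2)  2237: Sat (+1)
  2238: Sun (+1)  2239: Mon (+1)  2240: Wed (+2) ✓  2241: Thu (+1)  … (37 more years) …
  2279: Tue (+1)  2280: Thu (+2)  2281: Fri (+1)  2282: Sat (+1)  2283: Sun (+1)
  2284: Tue (+2)  2285: Wed (+1) ✓  2286: Thu (+1)  2287: Fri (+1)  2288: Sun (+2)
  2289: Mon (+1)  2290: Tue (+1)  2291: Wed (+1) ✓  2292: Fri (+2)
Wednesday years: 2229, 2235, 2240, 2246, 2257, 2263, 2268, 2274, 2285, 2291 — 10 in total.

10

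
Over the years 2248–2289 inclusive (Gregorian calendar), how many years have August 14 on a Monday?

Track August 14's weekday year by year (advancing +1, or +2 across a Feb 29):
  2248: Mon ✓  2249: Tue (+1)  2250: Wed (+1)  2251: Thu (+1)  2252: Sat (+2)
  2253: Sun (+1)  2254: Mon (+1) ✓  2255: Tue (+1)  2256: Thu (+2)  2257: Fri (+1)
  2258: Sat (+1)  2259: Sun (+1)  2260: Tue (+2)  2261: Wed (+1)  … (14 more years) …
  2276: Mon (+2) ✓  2277: Tue (+1)  2278: Wed (+1)  2279: Thu (+1)  2280: Sat (+2)
  2281: Sun (+1)  2282: Mon (+1) ✓  2283: Tue (+1)  2284: Thu (+2)  2285: Fri (+1)
  2286: Sat (+1)  2287: Sun (+1)  2288: Tue (+2)  2289: Wed (+1)
Monday years: 2248, 2254, 2265, 2271, 2276, 2282 — 6 in total.

6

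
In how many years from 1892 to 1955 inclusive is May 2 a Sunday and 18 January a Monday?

7

Check each year's weekday for May 2 and 18 January:
  1892: Mon/Mon  1893: Tue/Wed  1894: Wed/Thu  1895: Thu/Fri  1896: Sat/Sat  1897: Sun/Mon ✓  1898: Mon/Tue  1899: Tue/Wed  1900: Wed/Thu  1901: Thu/Fri  1902: Fri/Sat  1903: Sat/Sun  1904: Mon/Mon  1905: Tue/Wed  …(36 more)…  1942: Sat/Sun  1943: Sun/Mon ✓  1944: Tue/Tue  1945: Wed/Thu  1946: Thu/Fri  1947: Fri/Sat  1948: Sun/Sun  1949: Mon/Tue  1950: Tue/Wed  1951: Wed/Thu  1952: Fri/Fri  1953: Sat/Sun  1954: Sun/Mon ✓  1955: Mon/Tue
Both conditions hold in: 1897, 1909, 1915, 1926, 1937, 1943, 1954 — 7.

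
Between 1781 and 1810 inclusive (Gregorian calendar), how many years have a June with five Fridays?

9

June has 30 days; it has five Fridays when Friday falls among the first (month-length − 28) days — i.e. when June 1 is one of Friday/Thursday.
June 1 by year: 1781:Fri✓ 1782:Sat 1783:Sun 1784:Tue 1785:Wed 1786:Thu✓ 1787:Fri✓ 1788:Sun 1789:Mon 1790:Tue 1791:Wed 1792:Fri✓ 1793:Sat 1794:Sun 1795:Mon 1796:Wed 1797:Thu✓ 1798:Fri✓ 1799:Sat 1800:Sun 1801:Mon 1802:Tue 1803:Wed 1804:Fri✓ 1805:Sat 1806:Sun 1807:Mon 1808:Wed 1809:Thu✓ 1810:Fri✓
Years with five Fridays: 1781, 1786, 1787, 1792, 1797, 1798, 1804, 1809, 1810 → 9.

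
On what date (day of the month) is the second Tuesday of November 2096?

November 1, 2096 is a Thursday, so the first Tuesday is the 6th.
The second Tuesday is 6 + 7 = 13.

13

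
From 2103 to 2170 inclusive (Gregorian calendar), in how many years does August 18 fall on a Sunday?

9

Track August 18's weekday year by year (advancing +1, or +2 across a Feb 29):
  2103: Sat  2104: Mon (+2)  2105: Tue (+1)  2106: Wed (+1)  2107: Thu (+1)
  2108: Sat (+2)  2109: Sun (+1) ✓  2110: Mon (+1)  2111: Tue (+1)  2112: Thu (+2)
  2113: Fri (+1)  2114: Sat (+1)  2115: Sun (+1) ✓  2116: Tue (+2)  … (40 more years) …
  2157: Thu (+1)  2158: Fri (+1)  2159: Sat (+1)  2160: Mon (+2)  2161: Tue (+1)
  2162: Wed (+1)  2163: Thu (+1)  2164: Sat (+2)  2165: Sun (+1) ✓  2166: Mon (+1)
  2167: Tue (+1)  2168: Thu (+2)  2169: Fri (+1)  2170: Sat (+1)
Sunday years: 2109, 2115, 2120, 2126, 2137, 2143, 2148, 2154, 2165 — 9 in total.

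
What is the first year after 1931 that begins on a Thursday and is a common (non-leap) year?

1942

Jan 1 advances by 2 weekdays after a leap year and by 1 after a common year.
1931: Jan 1 is Thursday.
1932: Friday (leap)
1933: Sunday
1934: Monday
1935: Tuesday
1936: Wednesday (leap)
1937: Friday
1938: Saturday
1939: Sunday
1940: Monday (leap)
1941: Wednesday
1942: Thursday
1942 begins on a Thursday and is a common year.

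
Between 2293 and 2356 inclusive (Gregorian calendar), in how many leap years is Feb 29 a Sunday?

2

Leap years in 2293–2356: 15 of them.
Feb 29 weekday advances by 5 (mod 7) from one leap year to the next four years later (or differs when a century non-leap intervenes).
Leap-day weekdays: 2296:Sat 2304:Mon 2308:Sat 2312:Thu 2316:Tue 2320:Sun✓ 2324:Fri 2328:Wed 2332:Mon 2336:Sat 2340:Thu 2344:Tue 2348:Sun✓ 2352:Fri 2356:Wed
Sunday: 2320, 2348 → 2.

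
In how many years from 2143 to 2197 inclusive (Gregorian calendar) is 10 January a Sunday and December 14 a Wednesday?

Check each year's weekday for 10 January and December 14:
  2143: Thu/Sat  2144: Fri/Mon  2145: Sun/Tue  2146: Mon/Wed  2147: Tue/Thu  2148: Wed/Sat  2149: Fri/Sun  2150: Sat/Mon  2151: Sun/Tue  2152: Mon/Thu  2153: Wed/Fri  2154: Thu/Sat  2155: Fri/Sun  2156: Sat/Tue  …(27 more)…  2184: Sat/Tue  2185: Mon/Wed  2186: Tue/Thu  2187: Wed/Fri  2188: Thu/Sun  2189: Sat/Mon  2190: Sun/Tue  2191: Mon/Wed  2192: Tue/Fri  2193: Thu/Sat  2194: Fri/Sun  2195: Sat/Mon  2196: Sun/Wed ✓  2197: Tue/Thu
Both conditions hold in: 2168, 2196 — 2.

2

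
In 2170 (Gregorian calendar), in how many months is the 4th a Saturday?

Check the 4th of each month of 2170: Jan 4: Thu, Feb 4: Sun, Mar 4: Sun, Apr 4: Wed, May 4: Fri, Jun 4: Mon, Jul 4: Wed, Aug 4: Sat, Sep 4: Tue, Oct 4: Thu, Nov 4: Sun, Dec 4: Tue.
Saturday occurs in August — 1 month.

1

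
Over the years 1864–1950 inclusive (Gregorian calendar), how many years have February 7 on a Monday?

12

Track February 7's weekday year by year (advancing +1, or +2 across a Feb 29):
  1864: Sun  1865: Tue (+2)  1866: Wed (+1)  1867: Thu (+1)  1868: Fri (+1)
  1869: Sun (+2)  1870: Mon (+1) ✓  1871: Tue (+1)  1872: Wed (+1)  1873: Fri (+2)
  1874: Sat (+1)  1875: Sun (+1)  1876: Mon (+1) ✓  1877: Wed (+2)  … (59 more years) …
  1937: Sun (+2)  1938: Mon (+1) ✓  1939: Tue (+1)  1940: Wed (+1)  1941: Fri (+2)
  1942: Sat (+1)  1943: Sun (+1)  1944: Mon (+1) ✓  1945: Wed (+2)  1946: Thu (+1)
  1947: Fri (+1)  1948: Sat (+1)  1949: Mon (+2) ✓  1950: Tue (+1)
Monday years: 1870, 1876, 1881, 1887, 1898, 1910, 1916, 1921, 1927, 1938, 1944, 1949 — 12 in total.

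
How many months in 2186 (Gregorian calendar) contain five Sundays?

A month of length L has five Sundays iff its first Sunday is on day ≤ L−28 (so day 1–3 in a 31-day month, 1–2 in a 30-day month, day 1 in a leap February).
Checking each month of 2186: Jan starts Sun (31d) ✓; Feb starts Wed (28d); Mar starts Wed (31d); Apr starts Sat (30d) ✓; May starts Mon (31d); Jun starts Thu (30d); Jul starts Sat (31d) ✓; Aug starts Tue (31d); Sep starts Fri (30d); Oct starts Sun (31d) ✓; Nov starts Wed (30d); Dec starts Fri (31d) ✓.
Five-Sunday months: January, April, July, October, December → 5.

5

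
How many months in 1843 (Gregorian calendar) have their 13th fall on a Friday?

2

Check the 13th of each month of 1843: Jan 13: Fri, Feb 13: Mon, Mar 13: Mon, Apr 13: Thu, May 13: Sat, Jun 13: Tue, Jul 13: Thu, Aug 13: Sun, Sep 13: Wed, Oct 13: Fri, Nov 13: Mon, Dec 13: Wed.
Friday occurs in January, October — 2 months.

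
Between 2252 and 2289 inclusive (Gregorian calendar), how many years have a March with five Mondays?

16

March has 31 days; it has five Mondays when Monday falls among the first (month-length − 28) days — i.e. when March 1 is one of Monday/Sunday/Saturday.
March 1 by year: 2252:Mon✓ 2253:Tue 2254:Wed 2255:Thu 2256:Sat✓ 2257:Sun✓ 2258:Mon✓ 2259:Tue 2260:Thu 2261:Fri 2262:Sat✓ 2263:Sun✓ 2264:Tue 2265:Wed 2266:Thu …(8 more)… 2275:Mon✓ 2276:Wed 2277:Thu 2278:Fri 2279:Sat✓ 2280:Mon✓ 2281:Tue 2282:Wed 2283:Thu 2284:Sat✓ 2285:Sun✓ 2286:Mon✓ 2287:Tue 2288:Thu 2289:Fri
Years with five Mondays: 2252, 2256, 2257, 2258, 2262, 2263, 2268, 2269, 2273, 2274, 2275, 2279, 2280, 2284, 2285, 2286 → 16.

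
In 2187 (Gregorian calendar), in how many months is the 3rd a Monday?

2

Check the 3rd of each month of 2187: Jan 3: Wed, Feb 3: Sat, Mar 3: Sat, Apr 3: Tue, May 3: Thu, Jun 3: Sun, Jul 3: Tue, Aug 3: Fri, Sep 3: Mon, Oct 3: Wed, Nov 3: Sat, Dec 3: Mon.
Monday occurs in September, December — 2 months.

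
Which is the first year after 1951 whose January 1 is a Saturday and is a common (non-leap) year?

Jan 1 advances by 2 weekdays after a leap year and by 1 after a common year.
1951: Jan 1 is Monday.
1952: Tuesday (leap)
1953: Thursday
1954: Friday
1955: Saturday
1955 begins on a Saturday and is a common year.

1955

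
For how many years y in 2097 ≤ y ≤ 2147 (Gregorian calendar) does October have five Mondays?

October has 31 days; it has five Mondays when Monday falls among the first (month-length − 28) days — i.e. when October 1 is one of Monday/Sunday/Saturday.
October 1 by year: 2097:Tue 2098:Wed 2099:Thu 2100:Fri 2101:Sat✓ 2102:Sun✓ 2103:Mon✓ 2104:Wed 2105:Thu 2106:Fri 2107:Sat✓ 2108:Mon✓ 2109:Tue 2110:Wed 2111:Thu …(21 more)… 2133:Thu 2134:Fri 2135:Sat✓ 2136:Mon✓ 2137:Tue 2138:Wed 2139:Thu 2140:Sat✓ 2141:Sun✓ 2142:Mon✓ 2143:Tue 2144:Thu 2145:Fri 2146:Sat✓ 2147:Sun✓
Years with five Mondays: 2101, 2102, 2103, 2107, 2108, 2112, 2113, 2114, 2118, 2119, 2124, 2125, 2129, 2130, 2131, 2135, 2136, 2140, 2141, 2142, 2146, 2147 → 22.

22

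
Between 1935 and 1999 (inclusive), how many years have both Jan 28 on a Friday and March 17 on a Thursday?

Check each year's weekday for Jan 28 and March 17:
  1935: Mon/Sun  1936: Tue/Tue  1937: Thu/Wed  1938: Fri/Thu ✓  1939: Sat/Fri  1940: Sun/Sun  1941: Tue/Mon  1942: Wed/Tue  1943: Thu/Wed  1944: Fri/Fri  1945: Sun/Sat  1946: Mon/Sun  1947: Tue/Mon  1948: Wed/Wed  …(37 more)…  1986: Tue/Mon  1987: Wed/Tue  1988: Thu/Thu  1989: Sat/Fri  1990: Sun/Sat  1991: Mon/Sun  1992: Tue/Tue  1993: Thu/Wed  1994: Fri/Thu ✓  1995: Sat/Fri  1996: Sun/Sun  1997: Tue/Mon  1998: Wed/Tue  1999: Thu/Wed
Both conditions hold in: 1938, 1949, 1955, 1966, 1977, 1983, 1994 — 7.

7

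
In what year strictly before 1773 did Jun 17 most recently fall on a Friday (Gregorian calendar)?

1768

From one year to the next, a fixed date's weekday advances by 1, or by 2 when a Feb 29 lies between the two dates.
1773: June 17 is Thursday.
1772: Wednesday (−1)
1771: Monday (−2)
1770: Sunday (−1)
1769: Saturday (−1)
1768: Friday (−1)
Jun 17 falls on a Friday in 1768.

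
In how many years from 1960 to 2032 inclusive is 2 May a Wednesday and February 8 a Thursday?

Check each year's weekday for 2 May and February 8:
  1960: Mon/Mon  1961: Tue/Wed  1962: Wed/Thu ✓  1963: Thu/Fri  1964: Sat/Sat  1965: Sun/Mon  1966: Mon/Tue  1967: Tue/Wed  1968: Thu/Thu  1969: Fri/Sat  1970: Sat/Sun  1971: Sun/Mon  1972: Tue/Tue  1973: Wed/Thu ✓  …(45 more)…  2019: Thu/Fri  2020: Sat/Sat  2021: Sun/Mon  2022: Mon/Tue  2023: Tue/Wed  2024: Thu/Thu  2025: Fri/Sat  2026: Sat/Sun  2027: Sun/Mon  2028: Tue/Tue  2029: Wed/Thu ✓  2030: Thu/Fri  2031: Fri/Sat  2032: Sun/Sun
Both conditions hold in: 1962, 1973, 1979, 1990, 2001, 2007, 2018, 2029 — 8.

8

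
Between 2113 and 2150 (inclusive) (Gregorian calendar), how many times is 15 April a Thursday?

5

Track 15 April's weekday year by year (advancing +1, or +2 across a Feb 29):
  2113: Sat  2114: Sun (+1)  2115: Mon (+1)  2116: Wed (+2)  2117: Thu (+1) ✓
  2118: Fri (+1)  2119: Sat (+1)  2120: Mon (+2)  2121: Tue (+1)  2122: Wed (+1)
  2123: Thu (+1) ✓  2124: Sat (+2)  2125: Sun (+1)  2126: Mon (+1)  … (10 more years) …
  2137: Mon (+1)  2138: Tue (+1)  2139: Wed (+1)  2140: Fri (+2)  2141: Sat (+1)
  2142: Sun (+1)  2143: Mon (+1)  2144: Wed (+2)  2145: Thu (+1) ✓  2146: Fri (+1)
  2147: Sat (+1)  2148: Mon (+2)  2149: Tue (+1)  2150: Wed (+1)
Thursday years: 2117, 2123, 2128, 2134, 2145 — 5 in total.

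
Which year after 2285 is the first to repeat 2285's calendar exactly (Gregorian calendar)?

2291

Two years share a calendar iff Jan 1 falls on the same weekday and both are leap or both are common. 2285: Jan 1 is Thursday, common year.
2286: Jan 1 Friday, common
2287: Jan 1 Saturday, common
2288: Jan 1 Sunday, leap
2289: Jan 1 Tuesday, common
2290: Jan 1 Wednesday, common
2291: Jan 1 Thursday, common
2291 matches on both conditions.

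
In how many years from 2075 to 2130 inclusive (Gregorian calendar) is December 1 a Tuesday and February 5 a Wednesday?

Check each year's weekday for December 1 and February 5:
  2075: Sun/Tue  2076: Tue/Wed ✓  2077: Wed/Fri  2078: Thu/Sat  2079: Fri/Sun  2080: Sun/Mon  2081: Mon/Wed  2082: Tue/Thu  2083: Wed/Fri  2084: Fri/Sat  2085: Sat/Mon  2086: Sun/Tue  2087: Mon/Wed  2088: Wed/Thu  …(28 more)…  2117: Wed/Fri  2118: Thu/Sat  2119: Fri/Sun  2120: Sun/Mon  2121: Mon/Wed  2122: Tue/Thu  2123: Wed/Fri  2124: Fri/Sat  2125: Sat/Mon  2126: Sun/Tue  2127: Mon/Wed  2128: Wed/Thu  2129: Thu/Sat  2130: Fri/Sun
Both conditions hold in: 2076, 2116 — 2.

2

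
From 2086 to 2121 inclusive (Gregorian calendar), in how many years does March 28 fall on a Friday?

Track March 28's weekday year by year (advancing +1, or +2 across a Feb 29):
  2086: Thu  2087: Fri (+1) ✓  2088: Sun (+2)  2089: Mon (+1)  2090: Tue (+1)
  2091: Wed (+1)  2092: Fri (+2) ✓  2093: Sat (+1)  2094: Sun (+1)  2095: Mon (+1)
  2096: Wed (+2)  2097: Thu (+1)  2098: Fri (+1) ✓  2099: Sat (+1)  … (8 more years) …
  2108: Wed (+2)  2109: Thu (+1)  2110: Fri (+1) ✓  2111: Sat (+1)  2112: Mon (+2)
  2113: Tue (+1)  2114: Wed (+1)  2115: Thu (+1)  2116: Sat (+2)  2117: Sun (+1)
  2118: Mon (+1)  2119: Tue (+1)  2120: Thu (+2)  2121: Fri (+1) ✓
Friday years: 2087, 2092, 2098, 2104, 2110, 2121 — 6 in total.

6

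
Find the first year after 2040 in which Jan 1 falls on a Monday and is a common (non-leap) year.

Jan 1 advances by 2 weekdays after a leap year and by 1 after a common year.
2040: Jan 1 is Sunday (leap).
2041: Tuesday
2042: Wednesday
2043: Thursday
2044: Friday (leap)
2045: Sunday
2046: Monday
2046 begins on a Monday and is a common year.

2046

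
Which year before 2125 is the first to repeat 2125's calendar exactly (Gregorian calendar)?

2114

Two years share a calendar iff Jan 1 falls on the same weekday and both are leap or both are common. 2125: Jan 1 is Monday, common year.
2124: Jan 1 Saturday, leap
2123: Jan 1 Friday, common
2122: Jan 1 Thursday, common
2121: Jan 1 Wednesday, common
2120: Jan 1 Monday, leap
2119: Jan 1 Sunday, common
2118: Jan 1 Saturday, common
2117: Jan 1 Friday, common
2116: Jan 1 Wednesday, leap
2115: Jan 1 Tuesday, common
2114: Jan 1 Monday, common
2114 matches on both conditions.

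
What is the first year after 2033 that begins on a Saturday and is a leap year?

Jan 1 advances by 2 weekdays after a leap year and by 1 after a common year.
2033: Jan 1 is Saturday.
2034: Sunday
2035: Monday
2036: Tuesday (leap)
2037: Thursday
2038: Friday
2039: Saturday
2040: Sunday (leap)
2041: Tuesday
2042: Wednesday
2043: Thursday
2044: Friday (leap)
2045: Sunday
2046: Monday
2047: Tuesday
2048: Wednesday (leap)
2049: Friday
2050: Saturday
2051: Sunday
2052: Monday (leap)
2053: Wednesday
2054: Thursday
2055: Friday
2056: Saturday (leap)
2056 begins on a Saturday and is a leap year.

2056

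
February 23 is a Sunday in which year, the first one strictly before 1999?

1997

From one year to the next, a fixed date's weekday advances by 1, or by 2 when a Feb 29 lies between the two dates.
1999: February 23 is Tuesday.
1998: Monday (−1)
1997: Sunday (−1)
February 23 falls on a Sunday in 1997.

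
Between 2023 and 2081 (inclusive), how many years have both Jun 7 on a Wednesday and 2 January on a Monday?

7

Check each year's weekday for Jun 7 and 2 January:
  2023: Wed/Mon ✓  2024: Fri/Tue  2025: Sat/Thu  2026: Sun/Fri  2027: Mon/Sat  2028: Wed/Sun  2029: Thu/Tue  2030: Fri/Wed  2031: Sat/Thu  2032: Mon/Fri  2033: Tue/Sun  2034: Wed/Mon ✓  2035: Thu/Tue  2036: Sat/Wed  …(31 more)…  2068: Thu/Mon  2069: Fri/Wed  2070: Sat/Thu  2071: Sun/Fri  2072: Tue/Sat  2073: Wed/Mon ✓  2074: Thu/Tue  2075: Fri/Wed  2076: Sun/Thu  2077: Mon/Sat  2078: Tue/Sun  2079: Wed/Mon ✓  2080: Fri/Tue  2081: Sat/Thu
Both conditions hold in: 2023, 2034, 2045, 2051, 2062, 2073, 2079 — 7.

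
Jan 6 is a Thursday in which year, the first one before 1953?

From one year to the next, a fixed date's weekday advances by 1, or by 2 when a Feb 29 lies between the two dates.
1953: January 6 is Tuesday.
1952: Sunday (−2)
1951: Saturday (−1)
1950: Friday (−1)
1949: Thursday (−1)
Jan 6 falls on a Thursday in 1949.

1949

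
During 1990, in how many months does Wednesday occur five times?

4

A month of length L has five Wednesdays iff its first Wednesday is on day ≤ L−28 (so day 1–3 in a 31-day month, 1–2 in a 30-day month, day 1 in a leap February).
Checking each month of 1990: Jan starts Mon (31d) ✓; Feb starts Thu (28d); Mar starts Thu (31d); Apr starts Sun (30d); May starts Tue (31d) ✓; Jun starts Fri (30d); Jul starts Sun (31d); Aug starts Wed (31d) ✓; Sep starts Sat (30d); Oct starts Mon (31d) ✓; Nov starts Thu (30d); Dec starts Sat (31d).
Five-Wednesday months: January, May, August, October → 4.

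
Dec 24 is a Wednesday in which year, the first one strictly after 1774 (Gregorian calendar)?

1777

From one year to the next, a fixed date's weekday advances by 1, or by 2 when a Feb 29 lies between the two dates.
1774: December 24 is Saturday.
1775: Sunday (+1)
1776: Tuesday (+2)
1777: Wednesday (+1)
Dec 24 falls on a Wednesday in 1777.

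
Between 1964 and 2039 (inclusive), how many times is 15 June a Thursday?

Track 15 June's weekday year by year (advancing +1, or +2 across a Feb 29):
  1964: Mon  1965: Tue (+1)  1966: Wed (+1)  1967: Thu (+1) ✓  1968: Sat (+2)
  1969: Sun (+1)  1970: Mon (+1)  1971: Tue (+1)  1972: Thu (+2) ✓  1973: Fri (+1)
  1974: Sat (+1)  1975: Sun (+1)  1976: Tue (+2)  1977: Wed (+1)  … (48 more years) …
  2026: Mon (+1)  2027: Tue (+1)  2028: Thu (+2) ✓  2029: Fri (+1)  2030: Sat (+1)
  2031: Sun (+1)  2032: Tue (+2)  2033: Wed (+1)  2034: Thu (+1) ✓  2035: Fri (+1)
  2036: Sun (+2)  2037: Mon (+1)  2038: Tue (+1)  2039: Wed (+1)
Thursday years: 1967, 1972, 1978, 1989, 1995, 2000, 2006, 2017, 2023, 2028, 2034 — 11 in total.

11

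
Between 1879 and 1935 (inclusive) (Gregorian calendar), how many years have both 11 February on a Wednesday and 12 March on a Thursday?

Check each year's weekday for 11 February and 12 March:
  1879: Tue/Wed  1880: Wed/Fri  1881: Fri/Sat  1882: Sat/Sun  1883: Sun/Mon  1884: Mon/Wed  1885: Wed/Thu ✓  1886: Thu/Fri  1887: Fri/Sat  1888: Sat/Mon  1889: Mon/Tue  1890: Tue/Wed  1891: Wed/Thu ✓  1892: Thu/Sat  …(29 more)…  1922: Sat/Sun  1923: Sun/Mon  1924: Mon/Wed  1925: Wed/Thu ✓  1926: Thu/Fri  1927: Fri/Sat  1928: Sat/Mon  1929: Mon/Tue  1930: Tue/Wed  1931: Wed/Thu ✓  1932: Thu/Sat  1933: Sat/Sun  1934: Sun/Mon  1935: Mon/Tue
Both conditions hold in: 1885, 1891, 1903, 1914, 1925, 1931 — 6.

6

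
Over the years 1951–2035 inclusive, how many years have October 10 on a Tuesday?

Track October 10's weekday year by year (advancing +1, or +2 across a Feb 29):
  1951: Wed  1952: Fri (+2)  1953: Sat (+1)  1954: Sun (+1)  1955: Mon (+1)
  1956: Wed (+2)  1957: Thu (+1)  1958: Fri (+1)  1959: Sat (+1)  1960: Mon (+2)
  1961: Tue (+1) ✓  1962: Wed (+1)  1963: Thu (+1)  1964: Sat (+2)  … (57 more years) …
  2022: Mon (+1)  2023: Tue (+1) ✓  2024: Thu (+2)  2025: Fri (+1)  2026: Sat (+1)
  2027: Sun (+1)  2028: Tue (+2) ✓  2029: Wed (+1)  2030: Thu (+1)  2031: Fri (+1)
  2032: Sun (+2)  2033: Mon (+1)  2034: Tue (+1) ✓  2035: Wed (+1)
Tuesday years: 1961, 1967, 1972, 1978, 1989, 1995, 2000, 2006, 2017, 2023, 2028, 2034 — 12 in total.

12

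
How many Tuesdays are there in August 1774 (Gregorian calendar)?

5

August 1774 has 31 days and begins on Monday.
The first Tuesday is August 2.
Tuesdays fall on 2, 9, 16, 23, 30 — that's 5.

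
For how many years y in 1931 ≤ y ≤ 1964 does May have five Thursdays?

14

May has 31 days; it has five Thursdays when Thursday falls among the first (month-length − 28) days — i.e. when May 1 is one of Thursday/Wednesday/Tuesday.
May 1 by year: 1931:Fri 1932:Sun 1933:Mon 1934:Tue✓ 1935:Wed✓ 1936:Fri 1937:Sat 1938:Sun 1939:Mon 1940:Wed✓ 1941:Thu✓ 1942:Fri 1943:Sat 1944:Mon 1945:Tue✓ …(4 more)… 1950:Mon 1951:Tue✓ 1952:Thu✓ 1953:Fri 1954:Sat 1955:Sun 1956:Tue✓ 1957:Wed✓ 1958:Thu✓ 1959:Fri 1960:Sun 1961:Mon 1962:Tue✓ 1963:Wed✓ 1964:Fri
Years with five Thursdays: 1934, 1935, 1940, 1941, 1945, 1946, 1947, 1951, 1952, 1956, 1957, 1958, 1962, 1963 → 14.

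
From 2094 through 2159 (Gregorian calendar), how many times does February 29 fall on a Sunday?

2

Leap years in 2094–2159: 15 of them.
Feb 29 weekday advances by 5 (mod 7) from one leap year to the next four years later (or differs when a century non-leap intervenes).
Leap-day weekdays: 2096:Wed 2104:Fri 2108:Wed 2112:Mon 2116:Sat 2120:Thu 2124:Tue 2128:Sun✓ 2132:Fri 2136:Wed 2140:Mon 2144:Sat 2148:Thu 2152:Tue 2156:Sun✓
Sunday: 2128, 2156 → 2.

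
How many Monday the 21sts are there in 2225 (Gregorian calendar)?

Check the 21st of each month of 2225: Jan 21: Fri, Feb 21: Mon, Mar 21: Mon, Apr 21: Thu, May 21: Sat, Jun 21: Tue, Jul 21: Thu, Aug 21: Sun, Sep 21: Wed, Oct 21: Fri, Nov 21: Mon, Dec 21: Wed.
Monday occurs in February, March, November — 3 months.

3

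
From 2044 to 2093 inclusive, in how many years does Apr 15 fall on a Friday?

7

Track Apr 15's weekday year by year (advancing +1, or +2 across a Feb 29):
  2044: Fri ✓  2045: Sat (+1)  2046: Sun (+1)  2047: Mon (+1)  2048: Wed (+2)
  2049: Thu (+1)  2050: Fri (+1) ✓  2051: Sat (+1)  2052: Mon (+2)  2053: Tue (+1)
  2054: Wed (+1)  2055: Thu (+1)  2056: Sat (+2)  2057: Sun (+1)  … (22 more years) …
  2080: Mon (+2)  2081: Tue (+1)  2082: Wed (+1)  2083: Thu (+1)  2084: Sat (+2)
  2085: Sun (+1)  2086: Mon (+1)  2087: Tue (+1)  2088: Thu (+2)  2089: Fri (+1) ✓
  2090: Sat (+1)  2091: Sun (+1)  2092: Tue (+2)  2093: Wed (+1)
Friday years: 2044, 2050, 2061, 2067, 2072, 2078, 2089 — 7 in total.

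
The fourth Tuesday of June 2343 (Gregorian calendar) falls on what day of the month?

June 1, 2343 is a Tuesday, so the first Tuesday is the 1st.
The fourth Tuesday is 1 + 21 = 22.

22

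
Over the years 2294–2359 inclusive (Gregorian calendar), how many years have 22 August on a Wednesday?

10

Track 22 August's weekday year by year (advancing +1, or +2 across a Feb 29):
  2294: Wed ✓  2295: Thu (+1)  2296: Sat (+2)  2297: Sun (+1)  2298: Mon (+1)
  2299: Tue (+1)  2300: Wed (+1) ✓  2301: Thu (+1)  2302: Fri (+1)  2303: Sat (+1)
  2304: Mon (+2)  2305: Tue (+1)  2306: Wed (+1) ✓  2307: Thu (+1)  … (38 more years) …
  2346: Thu (+1)  2347: Fri (+1)  2348: Sun (+2)  2349: Mon (+1)  2350: Tue (+1)
  2351: Wed (+1) ✓  2352: Fri (+2)  2353: Sat (+1)  2354: Sun (+1)  2355: Mon (+1)
  2356: Wed (+2) ✓  2357: Thu (+1)  2358: Fri (+1)  2359: Sat (+1)
Wednesday years: 2294, 2300, 2306, 2317, 2323, 2328, 2334, 2345, 2351, 2356 — 10 in total.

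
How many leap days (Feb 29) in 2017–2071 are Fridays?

2

Leap years in 2017–2071: 13 of them.
Feb 29 weekday advances by 5 (mod 7) from one leap year to the next four years later (or differs when a century non-leap intervenes).
Leap-day weekdays: 2020:Sat 2024:Thu 2028:Tue 2032:Sun 2036:Fri✓ 2040:Wed 2044:Mon 2048:Sat 2052:Thu 2056:Tue 2060:Sun 2064:Fri✓ 2068:Wed
Friday: 2036, 2064 → 2.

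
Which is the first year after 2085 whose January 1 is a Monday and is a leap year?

2120

Jan 1 advances by 2 weekdays after a leap year and by 1 after a common year.
2085: Jan 1 is Monday.
2086: Tuesday
2087: Wednesday
2088: Thursday (leap)
2089: Saturday
2090: Sunday
2091: Monday
2092: Tuesday (leap)
2093: Thursday
2094: Friday
2095: Saturday
2096: Sunday (leap)
2097: Tuesday
2098: Wednesday
2099: Thursday
2100: Friday
2101: Saturday
2102: Sunday
2103: Monday
2104: Tuesday (leap)
2105: Thursday
2106: Friday
2107: Saturday
2108: Sunday (leap)
2109: Tuesday
2110: Wednesday
2111: Thursday
2112: Friday (leap)
2113: Sunday
2114: Monday
2115: Tuesday
2116: Wednesday (leap)
2117: Friday
2118: Saturday
2119: Sunday
2120: Monday (leap)
2120 begins on a Monday and is a leap year.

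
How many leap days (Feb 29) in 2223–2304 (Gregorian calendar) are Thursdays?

Leap years in 2223–2304: 20 of them.
Feb 29 weekday advances by 5 (mod 7) from one leap year to the next four years later (or differs when a century non-leap intervenes).
Leap-day weekdays: 2224:Sun 2228:Fri 2232:Wed 2236:Mon 2240:Sat 2244:Thu✓ 2248:Tue 2252:Sun 2256:Fri 2260:Wed 2264:Mon 2268:Sat 2272:Thu✓ 2276:Tue 2280:Sun 2284:Fri 2288:Wed 2292:Mon 2296:Sat 2304:Mon
Thursday: 2244, 2272 → 2.

2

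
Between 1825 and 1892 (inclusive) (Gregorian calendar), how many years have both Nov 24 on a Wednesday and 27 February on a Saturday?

7

Check each year's weekday for Nov 24 and 27 February:
  1825: Thu/Sun  1826: Fri/Mon  1827: Sat/Tue  1828: Mon/Wed  1829: Tue/Fri  1830: Wed/Sat ✓  1831: Thu/Sun  1832: Sat/Mon  1833: Sun/Wed  1834: Mon/Thu  1835: Tue/Fri  1836: Thu/Sat  1837: Fri/Mon  1838: Sat/Tue  …(40 more)…  1879: Mon/Thu  1880: Wed/Fri  1881: Thu/Sun  1882: Fri/Mon  1883: Sat/Tue  1884: Mon/Wed  1885: Tue/Fri  1886: Wed/Sat ✓  1887: Thu/Sun  1888: Sat/Mon  1889: Sun/Wed  1890: Mon/Thu  1891: Tue/Fri  1892: Thu/Sat
Both conditions hold in: 1830, 1841, 1847, 1858, 1869, 1875, 1886 — 7.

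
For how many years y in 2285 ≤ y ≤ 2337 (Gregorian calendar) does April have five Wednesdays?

April has 30 days; it has five Wednesdays when Wednesday falls among the first (month-length − 28) days — i.e. when April 1 is one of Wednesday/Tuesday.
April 1 by year: 2285:Wed✓ 2286:Thu 2287:Fri 2288:Sun 2289:Mon 2290:Tue✓ 2291:Wed✓ 2292:Fri 2293:Sat 2294:Sun 2295:Mon 2296:Wed✓ 2297:Thu 2298:Fri 2299:Sat …(23 more)… 2323:Sun 2324:Tue✓ 2325:Wed✓ 2326:Thu 2327:Fri 2328:Sun 2329:Mon 2330:Tue✓ 2331:Wed✓ 2332:Fri 2333:Sat 2334:Sun 2335:Mon 2336:Wed✓ 2337:Thu
Years with five Wednesdays: 2285, 2290, 2291, 2296, 2302, 2303, 2308, 2313, 2314, 2319, 2324, 2325, 2330, 2331, 2336 → 15.

15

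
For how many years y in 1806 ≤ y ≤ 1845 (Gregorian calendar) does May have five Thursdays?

17

May has 31 days; it has five Thursdays when Thursday falls among the first (month-length − 28) days — i.e. when May 1 is one of Thursday/Wednesday/Tuesday.
May 1 by year: 1806:Thu✓ 1807:Fri 1808:Sun 1809:Mon 1810:Tue✓ 1811:Wed✓ 1812:Fri 1813:Sat 1814:Sun 1815:Mon 1816:Wed✓ 1817:Thu✓ 1818:Fri 1819:Sat 1820:Mon …(10 more)… 1831:Sun 1832:Tue✓ 1833:Wed✓ 1834:Thu✓ 1835:Fri 1836:Sun 1837:Mon 1838:Tue✓ 1839:Wed✓ 1840:Fri 1841:Sat 1842:Sun 1843:Mon 1844:Wed✓ 1845:Thu✓
Years with five Thursdays: 1806, 1810, 1811, 1816, 1817, 1821, 1822, 1823, 1827, 1828, 1832, 1833, 1834, 1838, 1839, 1844, 1845 → 17.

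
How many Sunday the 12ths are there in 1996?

1

Check the 12th of each month of 1996: Jan 12: Fri, Feb 12: Mon, Mar 12: Tue, Apr 12: Fri, May 12: Sun, Jun 12: Wed, Jul 12: Fri, Aug 12: Mon, Sep 12: Thu, Oct 12: Sat, Nov 12: Tue, Dec 12: Thu.
Sunday occurs in May — 1 month.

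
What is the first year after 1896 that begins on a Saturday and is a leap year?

1916

Jan 1 advances by 2 weekdays after a leap year and by 1 after a common year.
1896: Jan 1 is Wednesday (leap).
1897: Friday
1898: Saturday
1899: Sunday
1900: Monday
1901: Tuesday
1902: Wednesday
1903: Thursday
1904: Friday (leap)
1905: Sunday
1906: Monday
1907: Tuesday
1908: Wednesday (leap)
1909: Friday
1910: Saturday
1911: Sunday
1912: Monday (leap)
1913: Wednesday
1914: Thursday
1915: Friday
1916: Saturday (leap)
1916 begins on a Saturday and is a leap year.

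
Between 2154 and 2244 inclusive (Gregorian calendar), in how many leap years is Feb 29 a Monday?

4

Leap years in 2154–2244: 22 of them.
Feb 29 weekday advances by 5 (mod 7) from one leap year to the next four years later (or differs when a century non-leap intervenes).
Leap-day weekdays: 2156:Sun 2160:Fri 2164:Wed 2168:Mon✓ 2172:Sat 2176:Thu 2180:Tue 2184:Sun 2188:Fri 2192:Wed 2196:Mon✓ 2204:Wed 2208:Mon✓ 2212:Sat 2216:Thu 2220:Tue 2224:Sun 2228:Fri 2232:Wed 2236:Mon✓ 2240:Sat 2244:Thu
Monday: 2168, 2196, 2208, 2236 → 4.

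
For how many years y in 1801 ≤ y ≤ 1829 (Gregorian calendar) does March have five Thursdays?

12

March has 31 days; it has five Thursdays when Thursday falls among the first (month-length − 28) days — i.e. when March 1 is one of Thursday/Wednesday/Tuesday.
March 1 by year: 1801:Sun 1802:Mon 1803:Tue✓ 1804:Thu✓ 1805:Fri 1806:Sat 1807:Sun 1808:Tue✓ 1809:Wed✓ 1810:Thu✓ 1811:Fri 1812:Sun 1813:Mon 1814:Tue✓ 1815:Wed✓ 1816:Fri 1817:Sat 1818:Sun 1819:Mon 1820:Wed✓ 1821:Thu✓ 1822:Fri 1823:Sat 1824:Mon 1825:Tue✓ 1826:Wed✓ 1827:Thu✓ 1828:Sat 1829:Sun
Years with five Thursdays: 1803, 1804, 1808, 1809, 1810, 1814, 1815, 1820, 1821, 1825, 1826, 1827 → 12.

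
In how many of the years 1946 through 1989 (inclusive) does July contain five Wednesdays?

July has 31 days; it has five Wednesdays when Wednesday falls among the first (month-length − 28) days — i.e. when July 1 is one of Wednesday/Tuesday/Monday.
July 1 by year: 1946:Mon✓ 1947:Tue✓ 1948:Thu 1949:Fri 1950:Sat 1951:Sun 1952:Tue✓ 1953:Wed✓ 1954:Thu 1955:Fri 1956:Sun 1957:Mon✓ 1958:Tue✓ 1959:Wed✓ 1960:Fri …(14 more)… 1975:Tue✓ 1976:Thu 1977:Fri 1978:Sat 1979:Sun 1980:Tue✓ 1981:Wed✓ 1982:Thu 1983:Fri 1984:Sun 1985:Mon✓ 1986:Tue✓ 1987:Wed✓ 1988:Fri 1989:Sat
Years with five Wednesdays: 1946, 1947, 1952, 1953, 1957, 1958, 1959, 1963, 1964, 1968, 1969, 1970, 1974, 1975, 1980, 1981, 1985, 1986, 1987 → 19.

19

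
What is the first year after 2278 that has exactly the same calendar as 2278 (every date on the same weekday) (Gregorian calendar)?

Two years share a calendar iff Jan 1 falls on the same weekday and both are leap or both are common. 2278: Jan 1 is Tuesday, common year.
2279: Jan 1 Wednesday, common
2280: Jan 1 Thursday, leap
2281: Jan 1 Saturday, common
2282: Jan 1 Sunday, common
2283: Jan 1 Monday, common
2284: Jan 1 Tuesday, leap
2285: Jan 1 Thursday, common
2286: Jan 1 Friday, common
2287: Jan 1 Saturday, common
2288: Jan 1 Sunday, leap
2289: Jan 1 Tuesday, common
2289 matches on both conditions.

2289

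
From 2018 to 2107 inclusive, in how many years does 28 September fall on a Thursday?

Track 28 September's weekday year by year (advancing +1, or +2 across a Feb 29):
  2018: Fri  2019: Sat (+1)  2020: Mon (+2)  2021: Tue (+1)  2022: Wed (+1)
  2023: Thu (+1) ✓  2024: Sat (+2)  2025: Sun (+1)  2026: Mon (+1)  2027: Tue (+1)
  2028: Thu (+2) ✓  2029: Fri (+1)  2030: Sat (+1)  2031: Sun (+1)  … (62 more years) …
  2094: Tue (+1)  2095: Wed (+1)  2096: Fri (+2)  2097: Sat (+1)  2098: Sun (+1)
  2099: Mon (+1)  2100: Tue (+1)  2101: Wed (+1)  2102: Thu (+1) ✓  2103: Fri (+1)
  2104: Sun (+2)  2105: Mon (+1)  2106: Tue (+1)  2107: Wed (+1)
Thursday years: 2023, 2028, 2034, 2045, 2051, 2056, 2062, 2073, 2079, 2084, 2090, 2102 — 12 in total.

12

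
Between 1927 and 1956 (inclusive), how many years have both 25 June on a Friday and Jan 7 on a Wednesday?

1

Check each year's weekday for 25 June and Jan 7:
  1927: Sat/Fri  1928: Mon/Sat  1929: Tue/Mon  1930: Wed/Tue  1931: Thu/Wed  1932: Sat/Thu  1933: Sun/Sat  1934: Mon/Sun  1935: Tue/Mon  1936: Thu/Tue  1937: Fri/Thu  1938: Sat/Fri  1939: Sun/Sat  1940: Tue/Sun  1941: Wed/Tue  1942: Thu/Wed  1943: Fri/Thu  1944: Sun/Fri  1945: Mon/Sun  1946: Tue/Mon  1947: Wed/Tue  1948: Fri/Wed ✓  1949: Sat/Fri  1950: Sun/Sat  1951: Mon/Sun  1952: Wed/Mon  1953: Thu/Wed  1954: Fri/Thu  1955: Sat/Fri  1956: Mon/Sat
Both conditions hold in: 1948 — 1.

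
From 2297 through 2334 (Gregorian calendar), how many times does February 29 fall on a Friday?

Leap years in 2297–2334: 8 of them.
Feb 29 weekday advances by 5 (mod 7) from one leap year to the next four years later (or differs when a century non-leap intervenes).
Leap-day weekdays: 2304:Mon 2308:Sat 2312:Thu 2316:Tue 2320:Sun 2324:Fri✓ 2328:Wed 2332:Mon
Friday: 2324 → 1.

1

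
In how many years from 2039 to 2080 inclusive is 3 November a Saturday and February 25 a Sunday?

4

Check each year's weekday for 3 November and February 25:
  2039: Thu/Fri  2040: Sat/Sat  2041: Sun/Mon  2042: Mon/Tue  2043: Tue/Wed  2044: Thu/Thu  2045: Fri/Sat  2046: Sat/Sun ✓  2047: Sun/Mon  2048: Tue/Tue  2049: Wed/Thu  2050: Thu/Fri  2051: Fri/Sat  2052: Sun/Sun  …(14 more)…  2067: Thu/Fri  2068: Sat/Sat  2069: Sun/Mon  2070: Mon/Tue  2071: Tue/Wed  2072: Thu/Thu  2073: Fri/Sat  2074: Sat/Sun ✓  2075: Sun/Mon  2076: Tue/Tue  2077: Wed/Thu  2078: Thu/Fri  2079: Fri/Sat  2080: Sun/Sun
Both conditions hold in: 2046, 2057, 2063, 2074 — 4.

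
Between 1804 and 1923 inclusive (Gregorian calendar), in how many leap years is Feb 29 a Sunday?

4

Leap years in 1804–1923: 29 of them.
Feb 29 weekday advances by 5 (mod 7) from one leap year to the next four years later (or differs when a century non-leap intervenes).
Leap-day weekdays: 1804:Wed 1808:Mon 1812:Sat 1816:Thu 1820:Tue 1824:Sun✓ 1828:Fri 1832:Wed 1836:Mon 1840:Sat 1844:Thu 1848:Tue 1852:Sun✓ …(3 more)… 1868:Sat 1872:Thu 1876:Tue 1880:Sun✓ 1884:Fri 1888:Wed 1892:Mon 1896:Sat 1904:Mon 1908:Sat 1912:Thu 1916:Tue 1920:Sun✓
Sunday: 1824, 1852, 1880, 1920 → 4.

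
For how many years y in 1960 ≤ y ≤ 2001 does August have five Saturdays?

August has 31 days; it has five Saturdays when Saturday falls among the first (month-length − 28) days — i.e. when August 1 is one of Saturday/Friday/Thursday.
August 1 by year: 1960:Mon 1961:Tue 1962:Wed 1963:Thu✓ 1964:Sat✓ 1965:Sun 1966:Mon 1967:Tue 1968:Thu✓ 1969:Fri✓ 1970:Sat✓ 1971:Sun 1972:Tue 1973:Wed 1974:Thu✓ …(12 more)… 1987:Sat✓ 1988:Mon 1989:Tue 1990:Wed 1991:Thu✓ 1992:Sat✓ 1993:Sun 1994:Mon 1995:Tue 1996:Thu✓ 1997:Fri✓ 1998:Sat✓ 1999:Sun 2000:Tue 2001:Wed
Years with five Saturdays: 1963, 1964, 1968, 1969, 1970, 1974, 1975, 1980, 1981, 1985, 1986, 1987, 1991, 1992, 1996, 1997, 1998 → 17.

17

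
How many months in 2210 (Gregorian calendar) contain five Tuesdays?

A month of length L has five Tuesdays iff its first Tuesday is on day ≤ L−28 (so day 1–3 in a 31-day month, 1–2 in a 30-day month, day 1 in a leap February).
Checking each month of 2210: Jan starts Mon (31d) ✓; Feb starts Thu (28d); Mar starts Thu (31d); Apr starts Sun (30d); May starts Tue (31d) ✓; Jun starts Fri (30d); Jul starts Sun (31d) ✓; Aug starts Wed (31d); Sep starts Sat (30d); Oct starts Mon (31d) ✓; Nov starts Thu (30d); Dec starts Sat (31d).
Five-Tuesday months: January, May, July, October → 4.

4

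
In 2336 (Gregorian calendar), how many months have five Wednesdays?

5

A month of length L has five Wednesdays iff its first Wednesday is on day ≤ L−28 (so day 1–3 in a 31-day month, 1–2 in a 30-day month, day 1 in a leap February).
Checking each month of 2336: Jan starts Wed (31d) ✓; Feb starts Sat (29d); Mar starts Sun (31d); Apr starts Wed (30d) ✓; May starts Fri (31d); Jun starts Mon (30d); Jul starts Wed (31d) ✓; Aug starts Sat (31d); Sep starts Tue (30d) ✓; Oct starts Thu (31d); Nov starts Sun (30d); Dec starts Tue (31d) ✓.
Five-Wednesday months: January, April, July, September, December → 5.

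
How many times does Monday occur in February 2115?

4

February 2115 has 28 days and begins on Friday.
The first Monday is February 4.
Mondays fall on 4, 11, 18, 25 — that's 4.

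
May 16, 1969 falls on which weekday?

January 1, 1969 is a Wednesday.
May 16 is day 136 of the year, i.e. 135 days after Jan 1.
135 mod 7 = 2, so advance 2 weekdays from Wednesday: Friday.

Friday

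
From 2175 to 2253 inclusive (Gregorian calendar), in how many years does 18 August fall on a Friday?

Track 18 August's weekday year by year (advancing +1, or +2 across a Feb 29):
  2175: Fri ✓  2176: Sun (+2)  2177: Mon (+1)  2178: Tue (+1)  2179: Wed (+1)
  2180: Fri (+2) ✓  2181: Sat (+1)  2182: Sun (+1)  2183: Mon (+1)  2184: Wed (+2)
  2185: Thu (+1)  2186: Fri (+1) ✓  2187: Sat (+1)  2188: Mon (+2)  … (51 more years) …
  2240: Tue (+2)  2241: Wed (+1)  2242: Thu (+1)  2243: Fri (+1) ✓  2244: Sun (+2)
  2245: Mon (+1)  2246: Tue (+1)  2247: Wed (+1)  2248: Fri (+2) ✓  2249: Sat (+1)
  2250: Sun (+1)  2251: Mon (+1)  2252: Wed (+2)  2253: Thu (+1)
Friday years: 2175, 2180, 2186, 2197, 2209, 2215, 2220, 2226, 2237, 2243, 2248 — 11 in total.

11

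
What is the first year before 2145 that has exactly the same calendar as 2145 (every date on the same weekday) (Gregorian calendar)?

2134

Two years share a calendar iff Jan 1 falls on the same weekday and both are leap or both are common. 2145: Jan 1 is Friday, common year.
2144: Jan 1 Wednesday, leap
2143: Jan 1 Tuesday, common
2142: Jan 1 Monday, common
2141: Jan 1 Sunday, common
2140: Jan 1 Friday, leap
2139: Jan 1 Thursday, common
2138: Jan 1 Wednesday, common
2137: Jan 1 Tuesday, common
2136: Jan 1 Sunday, leap
2135: Jan 1 Saturday, common
2134: Jan 1 Friday, common
2134 matches on both conditions.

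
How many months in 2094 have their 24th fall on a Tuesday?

Check the 24th of each month of 2094: Jan 24: Sun, Feb 24: Wed, Mar 24: Wed, Apr 24: Sat, May 24: Mon, Jun 24: Thu, Jul 24: Sat, Aug 24: Tue, Sep 24: Fri, Oct 24: Sun, Nov 24: Wed, Dec 24: Fri.
Tuesday occurs in August — 1 month.

1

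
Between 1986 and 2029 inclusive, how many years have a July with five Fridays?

July has 31 days; it has five Fridays when Friday falls among the first (month-length − 28) days — i.e. when July 1 is one of Friday/Thursday/Wednesday.
July 1 by year: 1986:Tue 1987:Wed✓ 1988:Fri✓ 1989:Sat 1990:Sun 1991:Mon 1992:Wed✓ 1993:Thu✓ 1994:Fri✓ 1995:Sat 1996:Mon 1997:Tue 1998:Wed✓ 1999:Thu✓ 2000:Sat …(14 more)… 2015:Wed✓ 2016:Fri✓ 2017:Sat 2018:Sun 2019:Mon 2020:Wed✓ 2021:Thu✓ 2022:Fri✓ 2023:Sat 2024:Mon 2025:Tue 2026:Wed✓ 2027:Thu✓ 2028:Sat 2029:Sun
Years with five Fridays: 1987, 1988, 1992, 1993, 1994, 1998, 1999, 2004, 2005, 2009, 2010, 2011, 2015, 2016, 2020, 2021, 2022, 2026, 2027 → 19.

19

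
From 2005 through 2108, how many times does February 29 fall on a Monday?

3

Leap years in 2005–2108: 25 of them.
Feb 29 weekday advances by 5 (mod 7) from one leap year to the next four years later (or differs when a century non-leap intervenes).
Leap-day weekdays: 2008:Fri 2012:Wed 2016:Mon✓ 2020:Sat 2024:Thu 2028:Tue 2032:Sun 2036:Fri 2040:Wed 2044:Mon✓ 2048:Sat 2052:Thu 2056:Tue 2060:Sun 2064:Fri 2068:Wed 2072:Mon✓ 2076:Sat 2080:Thu 2084:Tue 2088:Sun 2092:Fri 2096:Wed 2104:Fri 2108:Wed
Monday: 2016, 2044, 2072 → 3.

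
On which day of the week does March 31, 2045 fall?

Friday

January 1, 2045 is a Sunday.
March 31 is day 90 of the year, i.e. 89 days after Jan 1.
89 mod 7 = 5, so advance 5 weekdays from Sunday: Friday.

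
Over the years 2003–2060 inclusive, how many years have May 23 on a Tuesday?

8

Track May 23's weekday year by year (advancing +1, or +2 across a Feb 29):
  2003: Fri  2004: Sun (+2)  2005: Mon (+1)  2006: Tue (+1) ✓  2007: Wed (+1)
  2008: Fri (+2)  2009: Sat (+1)  2010: Sun (+1)  2011: Mon (+1)  2012: Wed (+2)
  2013: Thu (+1)  2014: Fri (+1)  2015: Sat (+1)  2016: Mon (+2)  … (30 more years) …
  2047: Thu (+1)  2048: Sat (+2)  2049: Sun (+1)  2050: Mon (+1)  2051: Tue (+1) ✓
  2052: Thu (+2)  2053: Fri (+1)  2054: Sat (+1)  2055: Sun (+1)  2056: Tue (+2) ✓
  2057: Wed (+1)  2058: Thu (+1)  2059: Fri (+1)  2060: Sun (+2)
Tuesday years: 2006, 2017, 2023, 2028, 2034, 2045, 2051, 2056 — 8 in total.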